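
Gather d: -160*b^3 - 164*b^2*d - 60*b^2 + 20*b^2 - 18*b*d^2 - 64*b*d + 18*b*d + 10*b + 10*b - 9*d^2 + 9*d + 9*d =-160*b^3 - 40*b^2 + 20*b + d^2*(-18*b - 9) + d*(-164*b^2 - 46*b + 18)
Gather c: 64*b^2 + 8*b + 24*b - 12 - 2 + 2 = 64*b^2 + 32*b - 12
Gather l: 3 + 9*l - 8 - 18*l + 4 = -9*l - 1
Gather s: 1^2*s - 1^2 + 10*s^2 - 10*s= 10*s^2 - 9*s - 1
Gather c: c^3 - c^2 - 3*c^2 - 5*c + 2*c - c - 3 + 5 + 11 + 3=c^3 - 4*c^2 - 4*c + 16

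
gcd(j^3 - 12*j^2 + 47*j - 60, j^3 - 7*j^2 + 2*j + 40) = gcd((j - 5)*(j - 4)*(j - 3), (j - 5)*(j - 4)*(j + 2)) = j^2 - 9*j + 20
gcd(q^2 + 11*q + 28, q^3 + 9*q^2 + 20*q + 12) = 1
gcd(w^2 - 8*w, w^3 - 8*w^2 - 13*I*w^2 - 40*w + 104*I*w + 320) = w - 8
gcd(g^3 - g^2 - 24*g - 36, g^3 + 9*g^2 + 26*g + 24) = g^2 + 5*g + 6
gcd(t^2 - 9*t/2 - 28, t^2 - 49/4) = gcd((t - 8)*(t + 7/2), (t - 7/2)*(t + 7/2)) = t + 7/2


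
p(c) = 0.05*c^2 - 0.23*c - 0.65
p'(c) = 0.1*c - 0.23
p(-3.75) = 0.92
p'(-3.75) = -0.60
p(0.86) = -0.81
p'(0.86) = -0.14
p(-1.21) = -0.30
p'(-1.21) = -0.35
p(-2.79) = 0.38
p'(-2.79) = -0.51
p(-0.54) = -0.51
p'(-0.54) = -0.28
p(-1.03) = -0.36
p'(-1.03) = -0.33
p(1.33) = -0.87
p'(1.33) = -0.10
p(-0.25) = -0.59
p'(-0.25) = -0.26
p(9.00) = 1.33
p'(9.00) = 0.67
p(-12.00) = 9.31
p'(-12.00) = -1.43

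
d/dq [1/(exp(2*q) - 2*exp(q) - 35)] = 2*(1 - exp(q))*exp(q)/(-exp(2*q) + 2*exp(q) + 35)^2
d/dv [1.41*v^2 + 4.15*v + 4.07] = 2.82*v + 4.15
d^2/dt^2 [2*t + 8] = 0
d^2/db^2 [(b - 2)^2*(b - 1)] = 6*b - 10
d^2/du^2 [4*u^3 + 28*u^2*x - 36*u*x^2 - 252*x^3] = 24*u + 56*x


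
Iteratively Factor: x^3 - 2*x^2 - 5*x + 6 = (x - 3)*(x^2 + x - 2) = (x - 3)*(x - 1)*(x + 2)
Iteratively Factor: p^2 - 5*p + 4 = (p - 4)*(p - 1)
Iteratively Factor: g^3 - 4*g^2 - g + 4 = (g - 1)*(g^2 - 3*g - 4) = (g - 1)*(g + 1)*(g - 4)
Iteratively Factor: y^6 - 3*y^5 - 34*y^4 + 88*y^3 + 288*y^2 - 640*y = (y + 4)*(y^5 - 7*y^4 - 6*y^3 + 112*y^2 - 160*y) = y*(y + 4)*(y^4 - 7*y^3 - 6*y^2 + 112*y - 160) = y*(y - 5)*(y + 4)*(y^3 - 2*y^2 - 16*y + 32) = y*(y - 5)*(y + 4)^2*(y^2 - 6*y + 8) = y*(y - 5)*(y - 2)*(y + 4)^2*(y - 4)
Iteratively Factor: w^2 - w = (w - 1)*(w)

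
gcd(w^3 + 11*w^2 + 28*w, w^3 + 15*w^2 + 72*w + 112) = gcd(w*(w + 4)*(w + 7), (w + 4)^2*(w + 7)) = w^2 + 11*w + 28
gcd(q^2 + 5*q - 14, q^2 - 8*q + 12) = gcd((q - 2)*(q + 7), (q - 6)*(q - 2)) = q - 2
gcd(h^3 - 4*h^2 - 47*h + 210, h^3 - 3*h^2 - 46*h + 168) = h^2 + h - 42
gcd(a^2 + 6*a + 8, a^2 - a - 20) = a + 4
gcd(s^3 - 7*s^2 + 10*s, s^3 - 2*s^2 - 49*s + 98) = s - 2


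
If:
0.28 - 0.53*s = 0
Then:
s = 0.53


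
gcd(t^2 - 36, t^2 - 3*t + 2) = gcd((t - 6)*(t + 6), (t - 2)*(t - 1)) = 1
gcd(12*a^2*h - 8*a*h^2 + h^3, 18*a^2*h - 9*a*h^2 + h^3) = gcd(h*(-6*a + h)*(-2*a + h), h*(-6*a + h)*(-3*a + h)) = 6*a*h - h^2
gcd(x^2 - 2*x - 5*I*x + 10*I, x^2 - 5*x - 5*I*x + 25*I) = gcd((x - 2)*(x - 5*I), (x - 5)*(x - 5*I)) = x - 5*I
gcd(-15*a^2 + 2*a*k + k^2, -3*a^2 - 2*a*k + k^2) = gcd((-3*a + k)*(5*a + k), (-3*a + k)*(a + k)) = 3*a - k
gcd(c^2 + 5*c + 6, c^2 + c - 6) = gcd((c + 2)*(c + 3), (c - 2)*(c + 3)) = c + 3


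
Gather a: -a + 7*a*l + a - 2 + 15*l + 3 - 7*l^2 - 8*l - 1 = 7*a*l - 7*l^2 + 7*l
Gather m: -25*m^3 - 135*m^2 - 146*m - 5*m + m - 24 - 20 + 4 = -25*m^3 - 135*m^2 - 150*m - 40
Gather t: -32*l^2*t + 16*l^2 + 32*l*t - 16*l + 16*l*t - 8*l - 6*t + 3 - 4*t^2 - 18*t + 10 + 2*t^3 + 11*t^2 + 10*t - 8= 16*l^2 - 24*l + 2*t^3 + 7*t^2 + t*(-32*l^2 + 48*l - 14) + 5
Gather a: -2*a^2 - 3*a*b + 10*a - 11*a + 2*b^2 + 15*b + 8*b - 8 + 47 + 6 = -2*a^2 + a*(-3*b - 1) + 2*b^2 + 23*b + 45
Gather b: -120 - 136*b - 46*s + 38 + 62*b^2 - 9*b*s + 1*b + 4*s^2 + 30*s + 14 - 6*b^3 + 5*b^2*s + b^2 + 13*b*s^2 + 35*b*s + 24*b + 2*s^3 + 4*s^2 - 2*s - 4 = -6*b^3 + b^2*(5*s + 63) + b*(13*s^2 + 26*s - 111) + 2*s^3 + 8*s^2 - 18*s - 72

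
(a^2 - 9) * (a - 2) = a^3 - 2*a^2 - 9*a + 18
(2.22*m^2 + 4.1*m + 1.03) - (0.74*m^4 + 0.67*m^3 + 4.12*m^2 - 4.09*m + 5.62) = -0.74*m^4 - 0.67*m^3 - 1.9*m^2 + 8.19*m - 4.59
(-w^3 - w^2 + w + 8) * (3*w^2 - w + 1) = -3*w^5 - 2*w^4 + 3*w^3 + 22*w^2 - 7*w + 8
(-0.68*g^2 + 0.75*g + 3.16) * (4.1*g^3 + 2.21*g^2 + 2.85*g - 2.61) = -2.788*g^5 + 1.5722*g^4 + 12.6755*g^3 + 10.8959*g^2 + 7.0485*g - 8.2476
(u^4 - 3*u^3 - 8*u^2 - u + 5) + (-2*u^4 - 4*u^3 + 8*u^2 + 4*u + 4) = -u^4 - 7*u^3 + 3*u + 9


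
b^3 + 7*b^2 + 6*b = b*(b + 1)*(b + 6)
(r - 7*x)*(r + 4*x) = r^2 - 3*r*x - 28*x^2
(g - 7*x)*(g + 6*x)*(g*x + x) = g^3*x - g^2*x^2 + g^2*x - 42*g*x^3 - g*x^2 - 42*x^3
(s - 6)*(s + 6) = s^2 - 36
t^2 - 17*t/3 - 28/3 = (t - 7)*(t + 4/3)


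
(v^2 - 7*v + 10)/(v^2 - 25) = (v - 2)/(v + 5)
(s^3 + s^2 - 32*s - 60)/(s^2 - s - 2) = (-s^3 - s^2 + 32*s + 60)/(-s^2 + s + 2)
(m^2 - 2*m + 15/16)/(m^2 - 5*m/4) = (m - 3/4)/m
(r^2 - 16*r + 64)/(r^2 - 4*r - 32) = (r - 8)/(r + 4)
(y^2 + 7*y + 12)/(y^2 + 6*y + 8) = (y + 3)/(y + 2)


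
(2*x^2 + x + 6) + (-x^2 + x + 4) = x^2 + 2*x + 10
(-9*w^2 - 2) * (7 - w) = 9*w^3 - 63*w^2 + 2*w - 14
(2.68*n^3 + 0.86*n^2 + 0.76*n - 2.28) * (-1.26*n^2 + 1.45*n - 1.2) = -3.3768*n^5 + 2.8024*n^4 - 2.9266*n^3 + 2.9428*n^2 - 4.218*n + 2.736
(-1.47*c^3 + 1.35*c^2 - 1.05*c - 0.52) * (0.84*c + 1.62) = -1.2348*c^4 - 1.2474*c^3 + 1.305*c^2 - 2.1378*c - 0.8424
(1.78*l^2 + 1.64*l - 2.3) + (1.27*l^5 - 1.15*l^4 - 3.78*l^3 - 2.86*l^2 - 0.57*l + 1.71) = 1.27*l^5 - 1.15*l^4 - 3.78*l^3 - 1.08*l^2 + 1.07*l - 0.59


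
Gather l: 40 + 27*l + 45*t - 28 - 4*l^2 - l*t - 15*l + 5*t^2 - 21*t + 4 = -4*l^2 + l*(12 - t) + 5*t^2 + 24*t + 16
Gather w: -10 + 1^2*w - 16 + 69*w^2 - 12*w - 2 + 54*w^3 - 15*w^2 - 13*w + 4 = 54*w^3 + 54*w^2 - 24*w - 24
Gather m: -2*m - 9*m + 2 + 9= 11 - 11*m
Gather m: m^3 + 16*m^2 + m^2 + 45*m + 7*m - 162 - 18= m^3 + 17*m^2 + 52*m - 180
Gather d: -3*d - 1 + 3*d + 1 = 0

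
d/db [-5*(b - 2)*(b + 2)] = -10*b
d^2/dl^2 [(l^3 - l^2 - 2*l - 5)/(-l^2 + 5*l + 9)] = 2*(-27*l^3 - 93*l^2 - 264*l + 161)/(l^6 - 15*l^5 + 48*l^4 + 145*l^3 - 432*l^2 - 1215*l - 729)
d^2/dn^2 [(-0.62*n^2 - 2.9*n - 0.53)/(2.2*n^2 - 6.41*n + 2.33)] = (-45.55848*n^3 + 3.67752000000002*n^2 + 134.03676*n - 131.476402)/(10.648*n^6 - 93.0732*n^5 + 305.01306*n^4 - 460.520681*n^3 + 323.036559*n^2 - 104.397747*n + 12.649337)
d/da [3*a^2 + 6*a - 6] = 6*a + 6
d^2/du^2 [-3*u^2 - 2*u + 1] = -6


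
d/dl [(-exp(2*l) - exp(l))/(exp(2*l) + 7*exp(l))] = -6*exp(l)/(exp(2*l) + 14*exp(l) + 49)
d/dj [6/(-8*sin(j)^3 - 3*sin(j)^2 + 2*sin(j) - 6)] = 12*(12*sin(j)^2 + 3*sin(j) - 1)*cos(j)/(8*sin(j)^3 + 3*sin(j)^2 - 2*sin(j) + 6)^2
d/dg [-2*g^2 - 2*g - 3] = -4*g - 2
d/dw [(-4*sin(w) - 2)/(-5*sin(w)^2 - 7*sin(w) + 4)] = 10*(-2*sin(w) + cos(2*w) - 4)*cos(w)/(5*sin(w)^2 + 7*sin(w) - 4)^2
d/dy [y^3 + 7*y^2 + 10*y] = 3*y^2 + 14*y + 10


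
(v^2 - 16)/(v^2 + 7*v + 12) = (v - 4)/(v + 3)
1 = 1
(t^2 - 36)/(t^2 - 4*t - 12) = (t + 6)/(t + 2)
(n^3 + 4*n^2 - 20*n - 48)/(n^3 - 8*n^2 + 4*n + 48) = (n + 6)/(n - 6)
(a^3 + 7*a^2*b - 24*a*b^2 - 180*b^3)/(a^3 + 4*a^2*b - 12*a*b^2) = (a^2 + a*b - 30*b^2)/(a*(a - 2*b))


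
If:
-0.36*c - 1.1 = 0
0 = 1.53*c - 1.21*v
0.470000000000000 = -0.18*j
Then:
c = -3.06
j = -2.61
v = -3.86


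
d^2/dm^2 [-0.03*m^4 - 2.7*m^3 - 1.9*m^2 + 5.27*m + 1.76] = -0.36*m^2 - 16.2*m - 3.8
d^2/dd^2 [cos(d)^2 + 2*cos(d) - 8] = -2*cos(d) - 2*cos(2*d)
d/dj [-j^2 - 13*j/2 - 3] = -2*j - 13/2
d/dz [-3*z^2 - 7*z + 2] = -6*z - 7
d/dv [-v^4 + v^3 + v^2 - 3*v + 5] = -4*v^3 + 3*v^2 + 2*v - 3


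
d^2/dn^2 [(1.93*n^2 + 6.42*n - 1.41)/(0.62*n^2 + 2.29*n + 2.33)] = (-8.88178419700125e-16*n^4 - 0.544732000000003*n^3 - 19.980492*n^2 - 67.6575*n - 58.269424)/(0.238328*n^6 + 2.640828*n^5 + 12.440982*n^4 + 31.857793*n^3 + 46.754013*n^2 + 37.296543*n + 12.649337)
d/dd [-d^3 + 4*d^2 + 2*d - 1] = -3*d^2 + 8*d + 2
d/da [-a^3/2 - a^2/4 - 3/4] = a*(-3*a - 1)/2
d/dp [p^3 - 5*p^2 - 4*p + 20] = 3*p^2 - 10*p - 4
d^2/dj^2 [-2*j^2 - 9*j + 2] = -4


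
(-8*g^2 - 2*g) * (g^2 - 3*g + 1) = -8*g^4 + 22*g^3 - 2*g^2 - 2*g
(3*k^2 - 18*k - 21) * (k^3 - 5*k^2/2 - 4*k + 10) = 3*k^5 - 51*k^4/2 + 12*k^3 + 309*k^2/2 - 96*k - 210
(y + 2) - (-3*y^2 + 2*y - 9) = 3*y^2 - y + 11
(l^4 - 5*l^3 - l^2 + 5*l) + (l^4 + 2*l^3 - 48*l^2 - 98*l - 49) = 2*l^4 - 3*l^3 - 49*l^2 - 93*l - 49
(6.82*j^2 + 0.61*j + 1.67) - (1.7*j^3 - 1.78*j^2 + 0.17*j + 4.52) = -1.7*j^3 + 8.6*j^2 + 0.44*j - 2.85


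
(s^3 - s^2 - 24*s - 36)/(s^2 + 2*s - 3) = (s^2 - 4*s - 12)/(s - 1)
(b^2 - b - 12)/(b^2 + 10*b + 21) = (b - 4)/(b + 7)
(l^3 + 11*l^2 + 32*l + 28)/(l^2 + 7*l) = l + 4 + 4/l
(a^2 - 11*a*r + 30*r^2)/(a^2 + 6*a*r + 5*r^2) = (a^2 - 11*a*r + 30*r^2)/(a^2 + 6*a*r + 5*r^2)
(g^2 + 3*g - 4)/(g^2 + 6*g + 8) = (g - 1)/(g + 2)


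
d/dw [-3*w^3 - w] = -9*w^2 - 1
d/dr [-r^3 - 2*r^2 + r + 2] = -3*r^2 - 4*r + 1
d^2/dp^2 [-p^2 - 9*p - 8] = -2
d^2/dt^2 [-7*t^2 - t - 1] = -14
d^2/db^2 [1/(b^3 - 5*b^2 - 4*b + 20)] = 2*((5 - 3*b)*(b^3 - 5*b^2 - 4*b + 20) + (-3*b^2 + 10*b + 4)^2)/(b^3 - 5*b^2 - 4*b + 20)^3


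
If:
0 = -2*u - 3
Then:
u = -3/2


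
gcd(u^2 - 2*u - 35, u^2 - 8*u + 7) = u - 7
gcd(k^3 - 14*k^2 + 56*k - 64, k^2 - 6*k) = 1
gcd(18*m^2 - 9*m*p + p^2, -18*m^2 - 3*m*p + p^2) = -6*m + p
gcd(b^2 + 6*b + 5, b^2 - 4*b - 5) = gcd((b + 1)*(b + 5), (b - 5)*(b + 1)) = b + 1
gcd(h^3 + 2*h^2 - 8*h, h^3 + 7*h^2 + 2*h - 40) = h^2 + 2*h - 8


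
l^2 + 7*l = l*(l + 7)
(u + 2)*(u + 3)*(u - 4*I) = u^3 + 5*u^2 - 4*I*u^2 + 6*u - 20*I*u - 24*I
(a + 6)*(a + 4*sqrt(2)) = a^2 + 4*sqrt(2)*a + 6*a + 24*sqrt(2)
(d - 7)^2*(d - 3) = d^3 - 17*d^2 + 91*d - 147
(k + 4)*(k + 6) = k^2 + 10*k + 24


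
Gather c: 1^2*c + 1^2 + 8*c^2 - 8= 8*c^2 + c - 7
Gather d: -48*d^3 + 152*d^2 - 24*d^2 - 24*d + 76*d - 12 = -48*d^3 + 128*d^2 + 52*d - 12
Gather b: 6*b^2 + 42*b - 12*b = 6*b^2 + 30*b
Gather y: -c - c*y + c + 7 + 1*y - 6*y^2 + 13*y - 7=-6*y^2 + y*(14 - c)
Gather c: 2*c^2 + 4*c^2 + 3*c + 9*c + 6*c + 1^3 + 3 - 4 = 6*c^2 + 18*c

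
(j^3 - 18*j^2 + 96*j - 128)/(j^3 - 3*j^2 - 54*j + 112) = (j - 8)/(j + 7)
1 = 1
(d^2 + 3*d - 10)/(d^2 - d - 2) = (d + 5)/(d + 1)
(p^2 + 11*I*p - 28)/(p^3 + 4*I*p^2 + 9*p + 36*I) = (p + 7*I)/(p^2 + 9)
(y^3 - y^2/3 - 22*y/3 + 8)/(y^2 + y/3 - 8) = (3*y^2 - 10*y + 8)/(3*y - 8)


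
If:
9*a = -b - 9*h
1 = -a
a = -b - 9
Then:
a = -1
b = -8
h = 17/9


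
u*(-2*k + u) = -2*k*u + u^2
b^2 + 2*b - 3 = (b - 1)*(b + 3)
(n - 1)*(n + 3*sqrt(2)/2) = n^2 - n + 3*sqrt(2)*n/2 - 3*sqrt(2)/2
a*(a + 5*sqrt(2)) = a^2 + 5*sqrt(2)*a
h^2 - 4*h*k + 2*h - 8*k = (h + 2)*(h - 4*k)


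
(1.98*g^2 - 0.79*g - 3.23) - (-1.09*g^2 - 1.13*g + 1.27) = 3.07*g^2 + 0.34*g - 4.5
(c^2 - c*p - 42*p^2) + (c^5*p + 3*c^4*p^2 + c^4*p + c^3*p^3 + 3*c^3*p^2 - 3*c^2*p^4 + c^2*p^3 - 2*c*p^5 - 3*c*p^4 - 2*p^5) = c^5*p + 3*c^4*p^2 + c^4*p + c^3*p^3 + 3*c^3*p^2 - 3*c^2*p^4 + c^2*p^3 + c^2 - 2*c*p^5 - 3*c*p^4 - c*p - 2*p^5 - 42*p^2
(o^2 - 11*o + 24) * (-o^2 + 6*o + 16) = -o^4 + 17*o^3 - 74*o^2 - 32*o + 384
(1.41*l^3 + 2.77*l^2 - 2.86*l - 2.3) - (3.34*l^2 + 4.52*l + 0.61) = 1.41*l^3 - 0.57*l^2 - 7.38*l - 2.91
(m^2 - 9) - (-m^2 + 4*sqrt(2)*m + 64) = 2*m^2 - 4*sqrt(2)*m - 73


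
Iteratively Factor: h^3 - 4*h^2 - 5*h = (h - 5)*(h^2 + h) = h*(h - 5)*(h + 1)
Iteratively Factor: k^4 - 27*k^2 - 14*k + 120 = (k - 5)*(k^3 + 5*k^2 - 2*k - 24) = (k - 5)*(k + 3)*(k^2 + 2*k - 8) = (k - 5)*(k + 3)*(k + 4)*(k - 2)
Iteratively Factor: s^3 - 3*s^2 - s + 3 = (s - 1)*(s^2 - 2*s - 3) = (s - 3)*(s - 1)*(s + 1)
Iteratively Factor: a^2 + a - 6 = (a - 2)*(a + 3)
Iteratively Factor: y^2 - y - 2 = (y + 1)*(y - 2)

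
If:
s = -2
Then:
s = -2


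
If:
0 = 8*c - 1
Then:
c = 1/8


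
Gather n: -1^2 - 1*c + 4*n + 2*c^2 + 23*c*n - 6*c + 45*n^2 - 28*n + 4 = 2*c^2 - 7*c + 45*n^2 + n*(23*c - 24) + 3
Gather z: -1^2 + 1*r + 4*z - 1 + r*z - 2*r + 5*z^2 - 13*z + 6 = -r + 5*z^2 + z*(r - 9) + 4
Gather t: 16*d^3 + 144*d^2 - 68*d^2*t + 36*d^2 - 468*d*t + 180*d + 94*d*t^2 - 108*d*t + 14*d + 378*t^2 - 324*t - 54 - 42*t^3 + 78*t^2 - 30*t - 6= 16*d^3 + 180*d^2 + 194*d - 42*t^3 + t^2*(94*d + 456) + t*(-68*d^2 - 576*d - 354) - 60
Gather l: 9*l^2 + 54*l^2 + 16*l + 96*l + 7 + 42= 63*l^2 + 112*l + 49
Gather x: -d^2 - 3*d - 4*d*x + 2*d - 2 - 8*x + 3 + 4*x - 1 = -d^2 - d + x*(-4*d - 4)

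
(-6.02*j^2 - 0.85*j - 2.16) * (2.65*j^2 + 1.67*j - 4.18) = -15.953*j^4 - 12.3059*j^3 + 18.0201*j^2 - 0.0542000000000007*j + 9.0288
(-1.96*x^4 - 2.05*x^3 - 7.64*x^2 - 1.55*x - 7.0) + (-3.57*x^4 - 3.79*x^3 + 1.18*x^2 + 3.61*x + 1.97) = -5.53*x^4 - 5.84*x^3 - 6.46*x^2 + 2.06*x - 5.03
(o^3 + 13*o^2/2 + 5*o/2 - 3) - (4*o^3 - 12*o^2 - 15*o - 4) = -3*o^3 + 37*o^2/2 + 35*o/2 + 1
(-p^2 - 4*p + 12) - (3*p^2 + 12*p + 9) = -4*p^2 - 16*p + 3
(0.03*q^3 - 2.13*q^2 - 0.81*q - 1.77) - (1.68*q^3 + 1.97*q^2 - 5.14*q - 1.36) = -1.65*q^3 - 4.1*q^2 + 4.33*q - 0.41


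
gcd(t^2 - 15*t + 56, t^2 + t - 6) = 1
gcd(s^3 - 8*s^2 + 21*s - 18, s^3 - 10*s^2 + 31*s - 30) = s^2 - 5*s + 6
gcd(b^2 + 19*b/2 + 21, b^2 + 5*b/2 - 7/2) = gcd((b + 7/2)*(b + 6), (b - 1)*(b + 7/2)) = b + 7/2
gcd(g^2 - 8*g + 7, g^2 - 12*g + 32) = 1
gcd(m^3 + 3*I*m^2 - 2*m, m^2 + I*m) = m^2 + I*m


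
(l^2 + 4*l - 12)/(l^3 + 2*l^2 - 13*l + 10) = (l + 6)/(l^2 + 4*l - 5)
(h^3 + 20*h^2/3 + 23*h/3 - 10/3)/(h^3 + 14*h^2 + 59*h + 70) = (h - 1/3)/(h + 7)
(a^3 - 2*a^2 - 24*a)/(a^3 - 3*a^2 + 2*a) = (a^2 - 2*a - 24)/(a^2 - 3*a + 2)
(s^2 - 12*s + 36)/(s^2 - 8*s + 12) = (s - 6)/(s - 2)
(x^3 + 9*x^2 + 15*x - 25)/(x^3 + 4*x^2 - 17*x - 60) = (x^2 + 4*x - 5)/(x^2 - x - 12)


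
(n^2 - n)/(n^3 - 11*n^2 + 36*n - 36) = n*(n - 1)/(n^3 - 11*n^2 + 36*n - 36)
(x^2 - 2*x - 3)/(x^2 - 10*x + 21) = (x + 1)/(x - 7)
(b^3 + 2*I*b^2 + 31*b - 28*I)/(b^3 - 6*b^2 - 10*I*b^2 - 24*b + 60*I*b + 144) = (b^2 + 6*I*b + 7)/(b^2 - 6*b*(1 + I) + 36*I)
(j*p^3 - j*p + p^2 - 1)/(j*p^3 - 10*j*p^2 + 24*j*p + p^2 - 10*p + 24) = (p^2 - 1)/(p^2 - 10*p + 24)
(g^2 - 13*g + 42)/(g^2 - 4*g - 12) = (g - 7)/(g + 2)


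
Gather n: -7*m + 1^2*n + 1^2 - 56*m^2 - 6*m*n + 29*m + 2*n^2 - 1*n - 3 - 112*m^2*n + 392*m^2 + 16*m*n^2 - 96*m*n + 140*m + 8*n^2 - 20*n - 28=336*m^2 + 162*m + n^2*(16*m + 10) + n*(-112*m^2 - 102*m - 20) - 30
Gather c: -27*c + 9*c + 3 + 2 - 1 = 4 - 18*c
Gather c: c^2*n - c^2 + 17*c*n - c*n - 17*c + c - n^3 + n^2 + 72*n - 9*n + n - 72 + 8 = c^2*(n - 1) + c*(16*n - 16) - n^3 + n^2 + 64*n - 64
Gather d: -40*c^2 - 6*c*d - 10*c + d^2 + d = -40*c^2 - 10*c + d^2 + d*(1 - 6*c)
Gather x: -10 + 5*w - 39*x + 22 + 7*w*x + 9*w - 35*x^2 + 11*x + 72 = 14*w - 35*x^2 + x*(7*w - 28) + 84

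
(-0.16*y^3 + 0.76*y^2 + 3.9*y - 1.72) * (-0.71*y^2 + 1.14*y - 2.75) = 0.1136*y^5 - 0.722*y^4 - 1.4626*y^3 + 3.5772*y^2 - 12.6858*y + 4.73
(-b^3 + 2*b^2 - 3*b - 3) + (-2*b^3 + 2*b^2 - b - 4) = -3*b^3 + 4*b^2 - 4*b - 7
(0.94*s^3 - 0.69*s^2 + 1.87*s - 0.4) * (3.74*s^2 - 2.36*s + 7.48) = 3.5156*s^5 - 4.799*s^4 + 15.6534*s^3 - 11.0704*s^2 + 14.9316*s - 2.992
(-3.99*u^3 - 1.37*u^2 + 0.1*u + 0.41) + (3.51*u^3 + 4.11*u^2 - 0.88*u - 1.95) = -0.48*u^3 + 2.74*u^2 - 0.78*u - 1.54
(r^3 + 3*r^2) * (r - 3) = r^4 - 9*r^2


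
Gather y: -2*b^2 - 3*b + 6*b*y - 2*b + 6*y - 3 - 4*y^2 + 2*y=-2*b^2 - 5*b - 4*y^2 + y*(6*b + 8) - 3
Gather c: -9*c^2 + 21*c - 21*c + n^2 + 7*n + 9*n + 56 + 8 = -9*c^2 + n^2 + 16*n + 64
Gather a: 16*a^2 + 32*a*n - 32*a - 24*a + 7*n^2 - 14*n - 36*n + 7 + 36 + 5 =16*a^2 + a*(32*n - 56) + 7*n^2 - 50*n + 48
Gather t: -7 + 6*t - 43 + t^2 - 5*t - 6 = t^2 + t - 56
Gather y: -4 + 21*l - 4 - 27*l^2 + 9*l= -27*l^2 + 30*l - 8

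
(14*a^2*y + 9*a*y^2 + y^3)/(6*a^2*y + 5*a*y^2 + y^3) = (7*a + y)/(3*a + y)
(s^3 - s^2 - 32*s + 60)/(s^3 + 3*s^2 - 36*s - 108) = (s^2 - 7*s + 10)/(s^2 - 3*s - 18)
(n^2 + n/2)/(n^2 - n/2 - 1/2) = n/(n - 1)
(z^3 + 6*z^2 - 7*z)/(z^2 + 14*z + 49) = z*(z - 1)/(z + 7)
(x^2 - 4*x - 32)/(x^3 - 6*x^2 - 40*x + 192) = (x + 4)/(x^2 + 2*x - 24)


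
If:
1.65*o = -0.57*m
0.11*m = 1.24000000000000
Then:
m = 11.27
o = -3.89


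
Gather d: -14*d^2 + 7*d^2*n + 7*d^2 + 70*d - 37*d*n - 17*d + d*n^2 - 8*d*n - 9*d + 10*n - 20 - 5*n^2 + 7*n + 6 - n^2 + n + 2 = d^2*(7*n - 7) + d*(n^2 - 45*n + 44) - 6*n^2 + 18*n - 12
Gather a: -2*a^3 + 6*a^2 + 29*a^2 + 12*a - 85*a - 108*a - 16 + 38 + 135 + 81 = -2*a^3 + 35*a^2 - 181*a + 238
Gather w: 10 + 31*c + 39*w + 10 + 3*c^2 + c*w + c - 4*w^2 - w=3*c^2 + 32*c - 4*w^2 + w*(c + 38) + 20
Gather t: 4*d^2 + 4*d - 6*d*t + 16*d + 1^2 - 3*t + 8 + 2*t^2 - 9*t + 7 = 4*d^2 + 20*d + 2*t^2 + t*(-6*d - 12) + 16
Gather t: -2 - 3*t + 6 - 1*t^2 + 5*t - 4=-t^2 + 2*t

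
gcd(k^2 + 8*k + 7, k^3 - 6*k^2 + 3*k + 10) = k + 1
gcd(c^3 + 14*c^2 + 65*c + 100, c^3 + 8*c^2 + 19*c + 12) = c + 4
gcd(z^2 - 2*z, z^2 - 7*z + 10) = z - 2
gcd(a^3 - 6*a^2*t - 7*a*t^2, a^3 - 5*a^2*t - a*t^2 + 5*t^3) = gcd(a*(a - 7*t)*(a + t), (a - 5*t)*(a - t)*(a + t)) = a + t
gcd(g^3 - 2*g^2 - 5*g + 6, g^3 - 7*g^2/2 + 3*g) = 1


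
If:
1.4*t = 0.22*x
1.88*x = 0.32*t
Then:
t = 0.00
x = 0.00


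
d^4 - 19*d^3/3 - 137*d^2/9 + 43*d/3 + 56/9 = (d - 8)*(d - 1)*(d + 1/3)*(d + 7/3)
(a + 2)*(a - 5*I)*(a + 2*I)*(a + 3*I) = a^4 + 2*a^3 + 19*a^2 + 38*a + 30*I*a + 60*I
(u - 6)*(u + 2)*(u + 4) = u^3 - 28*u - 48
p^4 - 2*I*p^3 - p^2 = p^2*(p - I)^2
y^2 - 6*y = y*(y - 6)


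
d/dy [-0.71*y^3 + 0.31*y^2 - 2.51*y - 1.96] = -2.13*y^2 + 0.62*y - 2.51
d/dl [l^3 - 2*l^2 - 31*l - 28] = 3*l^2 - 4*l - 31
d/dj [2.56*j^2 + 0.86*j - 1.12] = 5.12*j + 0.86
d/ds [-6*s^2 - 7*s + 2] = -12*s - 7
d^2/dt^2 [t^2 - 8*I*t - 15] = 2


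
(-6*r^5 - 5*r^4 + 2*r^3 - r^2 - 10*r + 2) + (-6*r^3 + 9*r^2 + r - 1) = -6*r^5 - 5*r^4 - 4*r^3 + 8*r^2 - 9*r + 1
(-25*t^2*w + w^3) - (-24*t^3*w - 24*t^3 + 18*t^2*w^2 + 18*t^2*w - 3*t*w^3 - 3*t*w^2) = 24*t^3*w + 24*t^3 - 18*t^2*w^2 - 43*t^2*w + 3*t*w^3 + 3*t*w^2 + w^3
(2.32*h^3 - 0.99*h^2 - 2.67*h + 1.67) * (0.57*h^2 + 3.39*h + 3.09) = 1.3224*h^5 + 7.3005*h^4 + 2.2908*h^3 - 11.1585*h^2 - 2.589*h + 5.1603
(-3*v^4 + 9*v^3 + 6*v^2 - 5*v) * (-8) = 24*v^4 - 72*v^3 - 48*v^2 + 40*v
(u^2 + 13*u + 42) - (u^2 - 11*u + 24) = 24*u + 18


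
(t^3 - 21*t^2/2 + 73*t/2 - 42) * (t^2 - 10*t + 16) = t^5 - 41*t^4/2 + 315*t^3/2 - 575*t^2 + 1004*t - 672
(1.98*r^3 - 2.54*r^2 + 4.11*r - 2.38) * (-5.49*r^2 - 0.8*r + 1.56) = -10.8702*r^5 + 12.3606*r^4 - 17.4431*r^3 + 5.8158*r^2 + 8.3156*r - 3.7128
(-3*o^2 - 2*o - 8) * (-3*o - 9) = 9*o^3 + 33*o^2 + 42*o + 72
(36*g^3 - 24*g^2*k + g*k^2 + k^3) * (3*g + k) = 108*g^4 - 36*g^3*k - 21*g^2*k^2 + 4*g*k^3 + k^4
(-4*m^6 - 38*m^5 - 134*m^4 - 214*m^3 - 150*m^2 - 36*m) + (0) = -4*m^6 - 38*m^5 - 134*m^4 - 214*m^3 - 150*m^2 - 36*m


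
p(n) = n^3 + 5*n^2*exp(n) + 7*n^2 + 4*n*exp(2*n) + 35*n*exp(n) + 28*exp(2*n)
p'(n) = 5*n^2*exp(n) + 3*n^2 + 8*n*exp(2*n) + 45*n*exp(n) + 14*n + 60*exp(2*n) + 35*exp(n)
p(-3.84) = 45.30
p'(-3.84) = -10.89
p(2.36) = 5421.46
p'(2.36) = 10687.96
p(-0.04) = 24.37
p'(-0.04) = 86.44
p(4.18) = 206543.77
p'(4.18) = 419645.15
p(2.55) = 7887.16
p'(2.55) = 15576.82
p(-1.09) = -1.14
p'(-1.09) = -8.63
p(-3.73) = 44.04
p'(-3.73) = -11.98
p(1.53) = 1049.02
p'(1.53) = 2102.80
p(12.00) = 2013358825066.32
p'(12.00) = 4132513820310.47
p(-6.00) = 35.93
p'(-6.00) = 23.86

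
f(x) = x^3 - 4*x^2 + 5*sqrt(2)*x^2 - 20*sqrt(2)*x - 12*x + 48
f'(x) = 3*x^2 - 8*x + 10*sqrt(2)*x - 20*sqrt(2) - 12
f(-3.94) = 193.23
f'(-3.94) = -17.91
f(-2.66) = 158.06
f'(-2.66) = -35.40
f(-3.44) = 182.21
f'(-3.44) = -25.91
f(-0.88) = 85.15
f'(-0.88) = -43.37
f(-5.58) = 194.67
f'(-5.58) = 18.85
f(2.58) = -18.32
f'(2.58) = -4.47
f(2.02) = -12.60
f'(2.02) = -15.64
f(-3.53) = 184.48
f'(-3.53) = -24.58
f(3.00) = -18.21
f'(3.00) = 5.14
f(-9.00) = -69.69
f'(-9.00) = 147.44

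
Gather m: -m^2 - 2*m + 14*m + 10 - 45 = -m^2 + 12*m - 35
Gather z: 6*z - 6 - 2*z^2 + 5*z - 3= -2*z^2 + 11*z - 9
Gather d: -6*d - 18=-6*d - 18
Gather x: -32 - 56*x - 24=-56*x - 56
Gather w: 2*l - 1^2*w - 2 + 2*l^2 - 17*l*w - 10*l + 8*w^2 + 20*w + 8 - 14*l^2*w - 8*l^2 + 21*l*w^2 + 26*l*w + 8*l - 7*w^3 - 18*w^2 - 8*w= -6*l^2 - 7*w^3 + w^2*(21*l - 10) + w*(-14*l^2 + 9*l + 11) + 6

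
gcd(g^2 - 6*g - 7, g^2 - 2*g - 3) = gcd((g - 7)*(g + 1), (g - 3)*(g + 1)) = g + 1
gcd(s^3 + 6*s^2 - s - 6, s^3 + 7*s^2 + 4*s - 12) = s^2 + 5*s - 6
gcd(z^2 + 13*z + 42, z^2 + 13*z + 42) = z^2 + 13*z + 42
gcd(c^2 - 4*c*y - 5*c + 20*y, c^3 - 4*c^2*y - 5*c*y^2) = 1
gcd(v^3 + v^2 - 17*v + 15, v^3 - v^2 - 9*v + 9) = v^2 - 4*v + 3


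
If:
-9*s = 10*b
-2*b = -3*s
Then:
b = 0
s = 0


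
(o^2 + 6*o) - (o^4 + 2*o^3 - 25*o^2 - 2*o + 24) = -o^4 - 2*o^3 + 26*o^2 + 8*o - 24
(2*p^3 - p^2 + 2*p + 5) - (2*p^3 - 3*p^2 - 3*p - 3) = 2*p^2 + 5*p + 8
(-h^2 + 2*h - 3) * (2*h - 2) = -2*h^3 + 6*h^2 - 10*h + 6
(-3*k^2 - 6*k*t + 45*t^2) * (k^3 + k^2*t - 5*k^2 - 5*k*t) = -3*k^5 - 9*k^4*t + 15*k^4 + 39*k^3*t^2 + 45*k^3*t + 45*k^2*t^3 - 195*k^2*t^2 - 225*k*t^3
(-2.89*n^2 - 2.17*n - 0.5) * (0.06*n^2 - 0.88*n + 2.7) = -0.1734*n^4 + 2.413*n^3 - 5.9234*n^2 - 5.419*n - 1.35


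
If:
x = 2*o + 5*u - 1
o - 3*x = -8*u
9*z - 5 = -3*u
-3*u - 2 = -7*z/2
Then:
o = 232/375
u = -1/75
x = 64/375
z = 14/25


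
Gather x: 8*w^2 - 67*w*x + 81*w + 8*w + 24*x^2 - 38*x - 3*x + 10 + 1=8*w^2 + 89*w + 24*x^2 + x*(-67*w - 41) + 11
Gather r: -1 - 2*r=-2*r - 1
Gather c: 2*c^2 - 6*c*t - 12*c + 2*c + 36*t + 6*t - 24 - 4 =2*c^2 + c*(-6*t - 10) + 42*t - 28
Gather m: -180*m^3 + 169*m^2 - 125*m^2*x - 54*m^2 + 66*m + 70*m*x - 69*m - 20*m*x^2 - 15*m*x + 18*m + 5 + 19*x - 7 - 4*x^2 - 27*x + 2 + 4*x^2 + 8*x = -180*m^3 + m^2*(115 - 125*x) + m*(-20*x^2 + 55*x + 15)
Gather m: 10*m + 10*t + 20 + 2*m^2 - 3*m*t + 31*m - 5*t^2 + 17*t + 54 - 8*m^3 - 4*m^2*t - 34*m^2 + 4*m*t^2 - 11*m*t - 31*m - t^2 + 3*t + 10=-8*m^3 + m^2*(-4*t - 32) + m*(4*t^2 - 14*t + 10) - 6*t^2 + 30*t + 84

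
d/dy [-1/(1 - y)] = -1/(y - 1)^2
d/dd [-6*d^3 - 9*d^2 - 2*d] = -18*d^2 - 18*d - 2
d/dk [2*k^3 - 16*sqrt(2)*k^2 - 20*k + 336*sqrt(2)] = 6*k^2 - 32*sqrt(2)*k - 20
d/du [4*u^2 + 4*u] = 8*u + 4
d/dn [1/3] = 0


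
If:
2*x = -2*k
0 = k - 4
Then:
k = 4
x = -4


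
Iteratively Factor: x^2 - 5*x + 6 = (x - 2)*(x - 3)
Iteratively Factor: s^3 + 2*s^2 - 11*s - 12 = (s + 4)*(s^2 - 2*s - 3) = (s - 3)*(s + 4)*(s + 1)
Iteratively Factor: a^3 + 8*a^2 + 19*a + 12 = (a + 3)*(a^2 + 5*a + 4) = (a + 3)*(a + 4)*(a + 1)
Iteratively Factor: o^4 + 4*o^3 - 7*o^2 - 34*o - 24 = (o + 1)*(o^3 + 3*o^2 - 10*o - 24) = (o + 1)*(o + 4)*(o^2 - o - 6) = (o - 3)*(o + 1)*(o + 4)*(o + 2)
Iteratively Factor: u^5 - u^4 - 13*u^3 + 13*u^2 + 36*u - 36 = (u + 3)*(u^4 - 4*u^3 - u^2 + 16*u - 12) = (u - 3)*(u + 3)*(u^3 - u^2 - 4*u + 4) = (u - 3)*(u - 1)*(u + 3)*(u^2 - 4) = (u - 3)*(u - 1)*(u + 2)*(u + 3)*(u - 2)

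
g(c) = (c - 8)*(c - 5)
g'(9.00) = 5.00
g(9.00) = 4.00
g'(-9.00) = -31.00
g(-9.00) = 238.00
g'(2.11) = -8.78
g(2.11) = 17.02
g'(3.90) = -5.20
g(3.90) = 4.51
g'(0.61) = -11.78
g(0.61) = 32.44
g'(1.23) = -10.54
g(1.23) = 25.52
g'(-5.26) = -23.52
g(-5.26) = 136.05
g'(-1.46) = -15.92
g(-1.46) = 61.11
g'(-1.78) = -16.56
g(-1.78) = 66.31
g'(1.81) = -9.38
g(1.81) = 19.75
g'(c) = 2*c - 13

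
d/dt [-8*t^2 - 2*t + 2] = -16*t - 2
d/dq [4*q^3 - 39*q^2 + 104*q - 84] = 12*q^2 - 78*q + 104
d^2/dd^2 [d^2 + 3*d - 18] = 2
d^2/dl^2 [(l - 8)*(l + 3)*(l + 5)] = 6*l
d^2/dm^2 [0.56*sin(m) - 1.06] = -0.56*sin(m)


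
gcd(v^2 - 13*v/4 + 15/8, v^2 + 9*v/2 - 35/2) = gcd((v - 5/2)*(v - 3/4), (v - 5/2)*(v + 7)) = v - 5/2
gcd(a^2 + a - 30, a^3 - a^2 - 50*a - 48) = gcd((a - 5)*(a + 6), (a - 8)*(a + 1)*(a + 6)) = a + 6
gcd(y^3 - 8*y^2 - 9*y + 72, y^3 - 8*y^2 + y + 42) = y - 3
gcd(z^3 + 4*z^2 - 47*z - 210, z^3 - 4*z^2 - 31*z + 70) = z^2 - 2*z - 35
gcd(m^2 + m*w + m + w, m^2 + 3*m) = 1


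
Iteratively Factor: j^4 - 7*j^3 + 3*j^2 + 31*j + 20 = (j + 1)*(j^3 - 8*j^2 + 11*j + 20) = (j - 5)*(j + 1)*(j^2 - 3*j - 4) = (j - 5)*(j - 4)*(j + 1)*(j + 1)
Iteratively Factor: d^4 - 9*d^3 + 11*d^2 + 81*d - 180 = (d - 3)*(d^3 - 6*d^2 - 7*d + 60) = (d - 5)*(d - 3)*(d^2 - d - 12) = (d - 5)*(d - 3)*(d + 3)*(d - 4)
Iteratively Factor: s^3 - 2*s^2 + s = (s)*(s^2 - 2*s + 1) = s*(s - 1)*(s - 1)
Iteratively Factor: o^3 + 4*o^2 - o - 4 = (o - 1)*(o^2 + 5*o + 4) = (o - 1)*(o + 4)*(o + 1)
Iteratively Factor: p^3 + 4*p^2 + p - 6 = (p + 2)*(p^2 + 2*p - 3) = (p - 1)*(p + 2)*(p + 3)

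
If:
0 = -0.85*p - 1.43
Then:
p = -1.68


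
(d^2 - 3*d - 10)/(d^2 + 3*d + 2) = (d - 5)/(d + 1)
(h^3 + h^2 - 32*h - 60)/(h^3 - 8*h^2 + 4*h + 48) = (h + 5)/(h - 4)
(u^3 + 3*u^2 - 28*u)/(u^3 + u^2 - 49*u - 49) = u*(u - 4)/(u^2 - 6*u - 7)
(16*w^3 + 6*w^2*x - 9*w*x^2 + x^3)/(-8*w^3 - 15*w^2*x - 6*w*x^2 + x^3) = (-2*w + x)/(w + x)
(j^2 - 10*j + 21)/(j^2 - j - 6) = (j - 7)/(j + 2)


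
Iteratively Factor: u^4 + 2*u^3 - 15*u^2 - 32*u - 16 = (u + 1)*(u^3 + u^2 - 16*u - 16) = (u + 1)*(u + 4)*(u^2 - 3*u - 4) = (u - 4)*(u + 1)*(u + 4)*(u + 1)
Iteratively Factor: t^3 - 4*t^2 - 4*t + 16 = (t - 2)*(t^2 - 2*t - 8) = (t - 4)*(t - 2)*(t + 2)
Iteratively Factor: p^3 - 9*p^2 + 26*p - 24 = (p - 3)*(p^2 - 6*p + 8) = (p - 3)*(p - 2)*(p - 4)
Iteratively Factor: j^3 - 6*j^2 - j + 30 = (j + 2)*(j^2 - 8*j + 15) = (j - 3)*(j + 2)*(j - 5)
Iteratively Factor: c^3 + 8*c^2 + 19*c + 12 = (c + 1)*(c^2 + 7*c + 12) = (c + 1)*(c + 4)*(c + 3)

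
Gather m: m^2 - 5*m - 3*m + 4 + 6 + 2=m^2 - 8*m + 12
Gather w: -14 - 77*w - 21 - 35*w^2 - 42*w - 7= -35*w^2 - 119*w - 42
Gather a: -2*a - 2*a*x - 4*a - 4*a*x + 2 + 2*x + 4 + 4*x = a*(-6*x - 6) + 6*x + 6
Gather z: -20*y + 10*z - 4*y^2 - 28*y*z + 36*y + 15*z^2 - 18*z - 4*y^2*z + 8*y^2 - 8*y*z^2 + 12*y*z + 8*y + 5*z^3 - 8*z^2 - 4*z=4*y^2 + 24*y + 5*z^3 + z^2*(7 - 8*y) + z*(-4*y^2 - 16*y - 12)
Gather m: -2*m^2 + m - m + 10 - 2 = 8 - 2*m^2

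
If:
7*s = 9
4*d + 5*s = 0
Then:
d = -45/28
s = 9/7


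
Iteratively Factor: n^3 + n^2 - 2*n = (n)*(n^2 + n - 2) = n*(n + 2)*(n - 1)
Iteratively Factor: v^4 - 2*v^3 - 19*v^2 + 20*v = (v)*(v^3 - 2*v^2 - 19*v + 20) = v*(v - 5)*(v^2 + 3*v - 4) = v*(v - 5)*(v + 4)*(v - 1)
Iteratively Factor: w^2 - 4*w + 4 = (w - 2)*(w - 2)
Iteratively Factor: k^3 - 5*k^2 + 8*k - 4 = (k - 2)*(k^2 - 3*k + 2) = (k - 2)^2*(k - 1)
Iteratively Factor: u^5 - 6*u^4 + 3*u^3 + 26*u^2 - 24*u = (u - 3)*(u^4 - 3*u^3 - 6*u^2 + 8*u) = (u - 4)*(u - 3)*(u^3 + u^2 - 2*u) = (u - 4)*(u - 3)*(u - 1)*(u^2 + 2*u) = (u - 4)*(u - 3)*(u - 1)*(u + 2)*(u)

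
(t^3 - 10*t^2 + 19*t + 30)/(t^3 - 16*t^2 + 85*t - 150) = (t + 1)/(t - 5)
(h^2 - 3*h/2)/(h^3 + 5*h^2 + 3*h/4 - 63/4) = 2*h/(2*h^2 + 13*h + 21)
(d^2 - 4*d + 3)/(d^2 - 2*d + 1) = (d - 3)/(d - 1)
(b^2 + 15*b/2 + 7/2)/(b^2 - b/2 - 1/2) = (b + 7)/(b - 1)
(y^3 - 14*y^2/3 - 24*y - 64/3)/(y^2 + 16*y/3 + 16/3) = (y^2 - 6*y - 16)/(y + 4)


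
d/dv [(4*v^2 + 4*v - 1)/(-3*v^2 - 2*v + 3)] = 2*(2*v^2 + 9*v + 5)/(9*v^4 + 12*v^3 - 14*v^2 - 12*v + 9)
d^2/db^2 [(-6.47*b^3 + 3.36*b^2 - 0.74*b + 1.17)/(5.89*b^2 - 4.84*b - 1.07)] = (-4.54747350886464e-13*b^4 - 244.452262*b^3 + 169.551894*b^2 - 272.550582*b + 84.921638)/(204.336469*b^6 - 503.729292*b^5 + 302.568711*b^4 + 69.638888*b^3 - 54.965793*b^2 - 16.623948*b - 1.225043)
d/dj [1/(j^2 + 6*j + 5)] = 2*(-j - 3)/(j^2 + 6*j + 5)^2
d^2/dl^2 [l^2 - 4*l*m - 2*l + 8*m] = 2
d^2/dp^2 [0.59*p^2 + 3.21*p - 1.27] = 1.18000000000000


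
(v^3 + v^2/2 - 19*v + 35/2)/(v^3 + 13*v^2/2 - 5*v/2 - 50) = (2*v^2 - 9*v + 7)/(2*v^2 + 3*v - 20)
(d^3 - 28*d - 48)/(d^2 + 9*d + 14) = (d^2 - 2*d - 24)/(d + 7)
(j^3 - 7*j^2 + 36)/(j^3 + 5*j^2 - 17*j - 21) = (j^2 - 4*j - 12)/(j^2 + 8*j + 7)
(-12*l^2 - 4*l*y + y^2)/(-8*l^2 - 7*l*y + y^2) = (12*l^2 + 4*l*y - y^2)/(8*l^2 + 7*l*y - y^2)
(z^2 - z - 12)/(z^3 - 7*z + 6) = (z - 4)/(z^2 - 3*z + 2)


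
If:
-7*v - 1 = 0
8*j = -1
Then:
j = -1/8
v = -1/7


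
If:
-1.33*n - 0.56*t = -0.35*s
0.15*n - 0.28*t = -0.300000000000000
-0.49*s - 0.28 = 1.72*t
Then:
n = -0.92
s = -2.59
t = 0.58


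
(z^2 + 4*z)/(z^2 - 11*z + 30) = z*(z + 4)/(z^2 - 11*z + 30)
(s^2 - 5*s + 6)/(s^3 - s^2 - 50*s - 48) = (-s^2 + 5*s - 6)/(-s^3 + s^2 + 50*s + 48)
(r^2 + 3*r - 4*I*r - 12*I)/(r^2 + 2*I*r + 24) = (r + 3)/(r + 6*I)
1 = 1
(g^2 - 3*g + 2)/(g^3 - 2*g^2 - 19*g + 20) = (g - 2)/(g^2 - g - 20)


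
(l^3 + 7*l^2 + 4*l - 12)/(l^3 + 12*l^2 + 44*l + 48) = (l - 1)/(l + 4)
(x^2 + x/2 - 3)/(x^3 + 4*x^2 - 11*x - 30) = (x - 3/2)/(x^2 + 2*x - 15)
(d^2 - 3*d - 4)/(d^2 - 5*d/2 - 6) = 2*(d + 1)/(2*d + 3)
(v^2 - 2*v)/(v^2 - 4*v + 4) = v/(v - 2)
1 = 1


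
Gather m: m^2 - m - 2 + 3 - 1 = m^2 - m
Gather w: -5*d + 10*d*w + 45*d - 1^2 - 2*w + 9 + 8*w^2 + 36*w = 40*d + 8*w^2 + w*(10*d + 34) + 8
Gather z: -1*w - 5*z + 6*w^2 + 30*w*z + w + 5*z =6*w^2 + 30*w*z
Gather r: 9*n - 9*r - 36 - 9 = 9*n - 9*r - 45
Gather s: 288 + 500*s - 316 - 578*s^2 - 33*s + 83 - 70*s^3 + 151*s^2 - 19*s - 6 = -70*s^3 - 427*s^2 + 448*s + 49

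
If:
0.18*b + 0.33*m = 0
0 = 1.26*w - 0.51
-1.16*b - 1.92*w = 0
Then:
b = -0.67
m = 0.37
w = 0.40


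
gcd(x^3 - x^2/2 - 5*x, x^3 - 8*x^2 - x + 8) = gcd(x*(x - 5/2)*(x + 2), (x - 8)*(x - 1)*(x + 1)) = 1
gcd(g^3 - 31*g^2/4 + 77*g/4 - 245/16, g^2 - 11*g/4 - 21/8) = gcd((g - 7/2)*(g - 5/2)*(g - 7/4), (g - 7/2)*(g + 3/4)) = g - 7/2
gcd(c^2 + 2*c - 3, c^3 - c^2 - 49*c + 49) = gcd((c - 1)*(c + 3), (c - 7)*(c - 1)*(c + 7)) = c - 1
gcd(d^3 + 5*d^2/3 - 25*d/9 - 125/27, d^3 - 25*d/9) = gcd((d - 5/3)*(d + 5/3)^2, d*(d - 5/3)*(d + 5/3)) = d^2 - 25/9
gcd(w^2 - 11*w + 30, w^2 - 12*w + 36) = w - 6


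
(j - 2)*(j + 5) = j^2 + 3*j - 10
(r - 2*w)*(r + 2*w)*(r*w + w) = r^3*w + r^2*w - 4*r*w^3 - 4*w^3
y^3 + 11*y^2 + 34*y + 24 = (y + 1)*(y + 4)*(y + 6)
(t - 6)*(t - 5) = t^2 - 11*t + 30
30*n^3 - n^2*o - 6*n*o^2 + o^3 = (-5*n + o)*(-3*n + o)*(2*n + o)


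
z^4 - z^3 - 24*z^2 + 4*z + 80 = (z - 5)*(z - 2)*(z + 2)*(z + 4)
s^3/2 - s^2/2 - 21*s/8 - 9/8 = (s/2 + 1/4)*(s - 3)*(s + 3/2)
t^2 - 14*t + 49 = (t - 7)^2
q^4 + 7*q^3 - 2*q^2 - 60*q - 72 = (q - 3)*(q + 2)^2*(q + 6)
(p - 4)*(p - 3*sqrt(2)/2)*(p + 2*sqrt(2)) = p^3 - 4*p^2 + sqrt(2)*p^2/2 - 6*p - 2*sqrt(2)*p + 24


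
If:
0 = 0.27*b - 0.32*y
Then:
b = 1.18518518518519*y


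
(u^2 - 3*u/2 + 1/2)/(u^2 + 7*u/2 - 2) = (u - 1)/(u + 4)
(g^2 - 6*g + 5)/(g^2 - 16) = (g^2 - 6*g + 5)/(g^2 - 16)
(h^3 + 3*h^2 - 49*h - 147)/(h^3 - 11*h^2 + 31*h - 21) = (h^2 + 10*h + 21)/(h^2 - 4*h + 3)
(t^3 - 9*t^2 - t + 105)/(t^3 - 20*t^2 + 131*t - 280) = (t + 3)/(t - 8)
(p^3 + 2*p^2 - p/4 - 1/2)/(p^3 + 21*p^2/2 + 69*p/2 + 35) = (4*p^2 - 1)/(2*(2*p^2 + 17*p + 35))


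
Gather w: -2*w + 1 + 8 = 9 - 2*w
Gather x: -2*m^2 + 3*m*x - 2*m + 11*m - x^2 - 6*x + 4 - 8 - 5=-2*m^2 + 9*m - x^2 + x*(3*m - 6) - 9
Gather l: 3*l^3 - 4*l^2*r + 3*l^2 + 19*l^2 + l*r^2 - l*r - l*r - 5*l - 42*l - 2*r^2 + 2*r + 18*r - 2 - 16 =3*l^3 + l^2*(22 - 4*r) + l*(r^2 - 2*r - 47) - 2*r^2 + 20*r - 18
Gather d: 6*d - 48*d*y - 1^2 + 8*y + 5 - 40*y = d*(6 - 48*y) - 32*y + 4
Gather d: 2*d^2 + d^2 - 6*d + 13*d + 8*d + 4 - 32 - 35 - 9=3*d^2 + 15*d - 72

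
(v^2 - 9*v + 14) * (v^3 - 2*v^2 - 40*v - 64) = v^5 - 11*v^4 - 8*v^3 + 268*v^2 + 16*v - 896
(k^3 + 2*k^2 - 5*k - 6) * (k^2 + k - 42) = k^5 + 3*k^4 - 45*k^3 - 95*k^2 + 204*k + 252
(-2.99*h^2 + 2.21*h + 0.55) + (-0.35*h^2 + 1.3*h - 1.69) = -3.34*h^2 + 3.51*h - 1.14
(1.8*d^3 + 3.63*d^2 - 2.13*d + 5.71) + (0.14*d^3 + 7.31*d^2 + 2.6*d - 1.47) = 1.94*d^3 + 10.94*d^2 + 0.47*d + 4.24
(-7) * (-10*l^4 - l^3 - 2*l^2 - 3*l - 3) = 70*l^4 + 7*l^3 + 14*l^2 + 21*l + 21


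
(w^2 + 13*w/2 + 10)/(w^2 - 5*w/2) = (2*w^2 + 13*w + 20)/(w*(2*w - 5))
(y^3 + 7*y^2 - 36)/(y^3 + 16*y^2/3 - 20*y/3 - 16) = 3*(y + 3)/(3*y + 4)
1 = 1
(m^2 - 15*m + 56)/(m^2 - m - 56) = (m - 7)/(m + 7)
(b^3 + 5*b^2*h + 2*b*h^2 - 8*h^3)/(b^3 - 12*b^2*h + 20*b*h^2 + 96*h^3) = (b^2 + 3*b*h - 4*h^2)/(b^2 - 14*b*h + 48*h^2)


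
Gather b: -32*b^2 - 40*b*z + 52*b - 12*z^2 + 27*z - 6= -32*b^2 + b*(52 - 40*z) - 12*z^2 + 27*z - 6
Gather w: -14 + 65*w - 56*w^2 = -56*w^2 + 65*w - 14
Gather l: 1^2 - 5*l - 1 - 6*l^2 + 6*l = -6*l^2 + l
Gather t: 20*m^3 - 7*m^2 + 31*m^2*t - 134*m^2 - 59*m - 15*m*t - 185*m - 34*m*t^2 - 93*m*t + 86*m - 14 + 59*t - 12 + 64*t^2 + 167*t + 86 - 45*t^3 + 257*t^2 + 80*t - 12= 20*m^3 - 141*m^2 - 158*m - 45*t^3 + t^2*(321 - 34*m) + t*(31*m^2 - 108*m + 306) + 48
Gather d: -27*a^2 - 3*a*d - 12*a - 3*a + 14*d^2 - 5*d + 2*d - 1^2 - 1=-27*a^2 - 15*a + 14*d^2 + d*(-3*a - 3) - 2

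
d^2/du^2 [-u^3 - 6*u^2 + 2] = -6*u - 12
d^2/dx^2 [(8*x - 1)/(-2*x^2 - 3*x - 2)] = 2*(-(4*x + 3)^2*(8*x - 1) + 2*(24*x + 11)*(2*x^2 + 3*x + 2))/(2*x^2 + 3*x + 2)^3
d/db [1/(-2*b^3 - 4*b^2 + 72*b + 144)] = (3*b^2 + 4*b - 36)/(2*(b^3 + 2*b^2 - 36*b - 72)^2)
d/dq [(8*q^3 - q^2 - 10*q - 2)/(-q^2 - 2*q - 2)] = 8*(-q^4 - 4*q^3 - 7*q^2 + 2)/(q^4 + 4*q^3 + 8*q^2 + 8*q + 4)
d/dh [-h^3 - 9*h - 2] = -3*h^2 - 9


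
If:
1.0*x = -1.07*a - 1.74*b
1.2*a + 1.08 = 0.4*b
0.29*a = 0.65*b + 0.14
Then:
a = -1.14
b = -0.72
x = 2.48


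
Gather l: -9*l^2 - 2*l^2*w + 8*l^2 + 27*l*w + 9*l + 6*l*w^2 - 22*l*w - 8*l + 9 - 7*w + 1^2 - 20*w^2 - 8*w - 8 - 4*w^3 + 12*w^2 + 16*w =l^2*(-2*w - 1) + l*(6*w^2 + 5*w + 1) - 4*w^3 - 8*w^2 + w + 2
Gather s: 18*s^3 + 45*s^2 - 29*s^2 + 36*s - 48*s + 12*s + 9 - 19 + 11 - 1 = 18*s^3 + 16*s^2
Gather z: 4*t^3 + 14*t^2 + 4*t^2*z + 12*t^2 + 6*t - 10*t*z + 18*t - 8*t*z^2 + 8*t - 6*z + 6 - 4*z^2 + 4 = 4*t^3 + 26*t^2 + 32*t + z^2*(-8*t - 4) + z*(4*t^2 - 10*t - 6) + 10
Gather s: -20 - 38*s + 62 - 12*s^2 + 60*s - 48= -12*s^2 + 22*s - 6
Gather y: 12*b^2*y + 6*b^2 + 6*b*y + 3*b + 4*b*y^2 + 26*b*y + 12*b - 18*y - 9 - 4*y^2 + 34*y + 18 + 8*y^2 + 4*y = 6*b^2 + 15*b + y^2*(4*b + 4) + y*(12*b^2 + 32*b + 20) + 9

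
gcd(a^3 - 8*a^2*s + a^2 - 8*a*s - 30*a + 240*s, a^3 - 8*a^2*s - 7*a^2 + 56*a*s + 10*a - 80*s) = -a^2 + 8*a*s + 5*a - 40*s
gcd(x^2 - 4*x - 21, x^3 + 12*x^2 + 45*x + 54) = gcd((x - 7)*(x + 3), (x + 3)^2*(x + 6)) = x + 3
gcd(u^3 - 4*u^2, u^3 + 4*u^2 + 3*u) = u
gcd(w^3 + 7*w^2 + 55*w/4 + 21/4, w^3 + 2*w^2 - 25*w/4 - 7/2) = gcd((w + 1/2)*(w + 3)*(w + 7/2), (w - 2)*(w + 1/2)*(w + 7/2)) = w^2 + 4*w + 7/4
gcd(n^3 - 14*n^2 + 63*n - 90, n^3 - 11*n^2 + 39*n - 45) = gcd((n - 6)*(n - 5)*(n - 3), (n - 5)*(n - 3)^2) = n^2 - 8*n + 15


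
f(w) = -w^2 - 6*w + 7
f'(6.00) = -18.00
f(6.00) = -65.00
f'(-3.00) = 0.00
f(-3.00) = 16.00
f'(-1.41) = -3.18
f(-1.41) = 13.47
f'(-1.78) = -2.44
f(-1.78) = 14.51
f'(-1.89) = -2.22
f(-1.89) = 14.77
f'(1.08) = -8.16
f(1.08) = -0.65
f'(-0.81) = -4.38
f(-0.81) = 11.20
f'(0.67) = -7.34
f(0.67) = 2.53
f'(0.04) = -6.08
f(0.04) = 6.76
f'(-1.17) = -3.66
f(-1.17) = 12.65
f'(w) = -2*w - 6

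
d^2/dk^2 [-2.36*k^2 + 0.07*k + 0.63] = -4.72000000000000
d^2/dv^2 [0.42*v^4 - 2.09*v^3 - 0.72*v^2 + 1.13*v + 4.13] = 5.04*v^2 - 12.54*v - 1.44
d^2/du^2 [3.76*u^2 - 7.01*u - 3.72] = 7.52000000000000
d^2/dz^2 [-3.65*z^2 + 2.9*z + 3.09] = -7.30000000000000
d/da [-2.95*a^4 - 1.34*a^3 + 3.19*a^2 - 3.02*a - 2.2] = -11.8*a^3 - 4.02*a^2 + 6.38*a - 3.02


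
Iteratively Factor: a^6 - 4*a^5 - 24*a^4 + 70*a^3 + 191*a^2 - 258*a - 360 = (a + 1)*(a^5 - 5*a^4 - 19*a^3 + 89*a^2 + 102*a - 360) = (a - 4)*(a + 1)*(a^4 - a^3 - 23*a^2 - 3*a + 90) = (a - 4)*(a + 1)*(a + 3)*(a^3 - 4*a^2 - 11*a + 30) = (a - 5)*(a - 4)*(a + 1)*(a + 3)*(a^2 + a - 6) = (a - 5)*(a - 4)*(a - 2)*(a + 1)*(a + 3)*(a + 3)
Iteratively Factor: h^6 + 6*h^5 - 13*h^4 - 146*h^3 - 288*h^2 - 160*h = (h + 1)*(h^5 + 5*h^4 - 18*h^3 - 128*h^2 - 160*h) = (h + 1)*(h + 2)*(h^4 + 3*h^3 - 24*h^2 - 80*h) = (h - 5)*(h + 1)*(h + 2)*(h^3 + 8*h^2 + 16*h) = h*(h - 5)*(h + 1)*(h + 2)*(h^2 + 8*h + 16) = h*(h - 5)*(h + 1)*(h + 2)*(h + 4)*(h + 4)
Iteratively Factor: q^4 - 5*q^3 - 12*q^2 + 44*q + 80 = (q - 5)*(q^3 - 12*q - 16) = (q - 5)*(q - 4)*(q^2 + 4*q + 4) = (q - 5)*(q - 4)*(q + 2)*(q + 2)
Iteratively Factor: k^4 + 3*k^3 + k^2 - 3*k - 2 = (k + 1)*(k^3 + 2*k^2 - k - 2) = (k + 1)^2*(k^2 + k - 2) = (k - 1)*(k + 1)^2*(k + 2)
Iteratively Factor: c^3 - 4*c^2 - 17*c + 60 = (c - 5)*(c^2 + c - 12) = (c - 5)*(c - 3)*(c + 4)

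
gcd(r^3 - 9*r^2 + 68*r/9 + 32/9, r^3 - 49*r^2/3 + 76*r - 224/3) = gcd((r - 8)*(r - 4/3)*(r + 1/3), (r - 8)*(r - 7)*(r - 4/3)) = r^2 - 28*r/3 + 32/3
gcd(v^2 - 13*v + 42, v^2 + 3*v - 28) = 1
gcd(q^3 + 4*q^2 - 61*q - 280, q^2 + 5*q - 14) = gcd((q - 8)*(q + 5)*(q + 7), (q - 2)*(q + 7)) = q + 7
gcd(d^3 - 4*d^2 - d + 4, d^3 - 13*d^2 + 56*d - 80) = d - 4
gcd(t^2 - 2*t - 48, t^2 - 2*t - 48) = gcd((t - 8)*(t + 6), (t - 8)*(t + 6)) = t^2 - 2*t - 48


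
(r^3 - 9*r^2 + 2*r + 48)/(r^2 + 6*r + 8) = (r^2 - 11*r + 24)/(r + 4)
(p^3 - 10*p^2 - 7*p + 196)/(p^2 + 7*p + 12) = (p^2 - 14*p + 49)/(p + 3)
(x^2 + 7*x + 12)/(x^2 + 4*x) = (x + 3)/x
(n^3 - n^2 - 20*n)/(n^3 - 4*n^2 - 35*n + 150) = n*(n + 4)/(n^2 + n - 30)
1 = 1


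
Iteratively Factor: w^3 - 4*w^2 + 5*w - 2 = (w - 1)*(w^2 - 3*w + 2) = (w - 2)*(w - 1)*(w - 1)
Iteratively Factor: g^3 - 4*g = (g - 2)*(g^2 + 2*g) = g*(g - 2)*(g + 2)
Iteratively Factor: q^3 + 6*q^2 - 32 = (q + 4)*(q^2 + 2*q - 8) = (q - 2)*(q + 4)*(q + 4)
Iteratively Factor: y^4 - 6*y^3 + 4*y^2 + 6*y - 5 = (y - 1)*(y^3 - 5*y^2 - y + 5) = (y - 5)*(y - 1)*(y^2 - 1) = (y - 5)*(y - 1)^2*(y + 1)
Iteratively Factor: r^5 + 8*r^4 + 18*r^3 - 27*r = (r - 1)*(r^4 + 9*r^3 + 27*r^2 + 27*r) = (r - 1)*(r + 3)*(r^3 + 6*r^2 + 9*r) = (r - 1)*(r + 3)^2*(r^2 + 3*r) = (r - 1)*(r + 3)^3*(r)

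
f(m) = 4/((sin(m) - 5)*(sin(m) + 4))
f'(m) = -4*cos(m)/((sin(m) - 5)*(sin(m) + 4)^2) - 4*cos(m)/((sin(m) - 5)^2*(sin(m) + 4))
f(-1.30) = -0.22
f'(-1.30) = 0.01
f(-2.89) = -0.20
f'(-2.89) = -0.01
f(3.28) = -0.20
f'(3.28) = -0.01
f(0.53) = -0.20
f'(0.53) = -0.00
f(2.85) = -0.20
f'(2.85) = -0.00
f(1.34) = -0.20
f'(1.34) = -0.00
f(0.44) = -0.20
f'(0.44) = 0.00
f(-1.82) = -0.22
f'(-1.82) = -0.01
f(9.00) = -0.20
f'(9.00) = 0.00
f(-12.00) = -0.20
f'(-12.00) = 0.00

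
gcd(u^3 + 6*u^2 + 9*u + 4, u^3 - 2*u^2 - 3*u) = u + 1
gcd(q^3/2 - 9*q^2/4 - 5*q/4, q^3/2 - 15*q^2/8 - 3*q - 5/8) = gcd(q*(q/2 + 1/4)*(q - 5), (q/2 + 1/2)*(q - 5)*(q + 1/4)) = q - 5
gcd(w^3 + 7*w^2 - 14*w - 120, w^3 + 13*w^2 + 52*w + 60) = w^2 + 11*w + 30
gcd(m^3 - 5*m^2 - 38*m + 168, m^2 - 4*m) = m - 4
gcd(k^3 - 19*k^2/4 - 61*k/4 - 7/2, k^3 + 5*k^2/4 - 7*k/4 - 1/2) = k^2 + 9*k/4 + 1/2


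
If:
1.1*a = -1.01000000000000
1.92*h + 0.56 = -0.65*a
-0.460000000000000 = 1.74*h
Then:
No Solution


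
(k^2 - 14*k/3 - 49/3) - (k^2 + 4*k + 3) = -26*k/3 - 58/3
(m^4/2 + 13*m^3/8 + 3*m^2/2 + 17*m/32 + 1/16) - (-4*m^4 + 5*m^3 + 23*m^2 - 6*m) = 9*m^4/2 - 27*m^3/8 - 43*m^2/2 + 209*m/32 + 1/16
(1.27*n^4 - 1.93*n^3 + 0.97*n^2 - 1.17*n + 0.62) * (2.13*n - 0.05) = 2.7051*n^5 - 4.1744*n^4 + 2.1626*n^3 - 2.5406*n^2 + 1.3791*n - 0.031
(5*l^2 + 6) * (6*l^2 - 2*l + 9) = 30*l^4 - 10*l^3 + 81*l^2 - 12*l + 54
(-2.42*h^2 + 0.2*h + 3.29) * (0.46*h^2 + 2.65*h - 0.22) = -1.1132*h^4 - 6.321*h^3 + 2.5758*h^2 + 8.6745*h - 0.7238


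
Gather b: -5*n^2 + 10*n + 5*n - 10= -5*n^2 + 15*n - 10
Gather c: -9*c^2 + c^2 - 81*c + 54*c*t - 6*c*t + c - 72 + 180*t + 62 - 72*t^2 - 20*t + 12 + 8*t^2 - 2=-8*c^2 + c*(48*t - 80) - 64*t^2 + 160*t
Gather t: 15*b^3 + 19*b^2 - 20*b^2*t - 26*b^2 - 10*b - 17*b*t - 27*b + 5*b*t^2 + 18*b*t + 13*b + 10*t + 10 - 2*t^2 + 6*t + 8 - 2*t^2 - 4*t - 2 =15*b^3 - 7*b^2 - 24*b + t^2*(5*b - 4) + t*(-20*b^2 + b + 12) + 16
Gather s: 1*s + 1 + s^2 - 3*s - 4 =s^2 - 2*s - 3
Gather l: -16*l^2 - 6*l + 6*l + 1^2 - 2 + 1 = -16*l^2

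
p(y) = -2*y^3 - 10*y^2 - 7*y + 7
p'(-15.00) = -1057.00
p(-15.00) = 4612.00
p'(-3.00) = -1.00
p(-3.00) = -8.00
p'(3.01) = -121.56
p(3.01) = -159.21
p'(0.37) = -15.22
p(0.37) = 2.94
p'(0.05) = -8.02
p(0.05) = 6.62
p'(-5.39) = -73.51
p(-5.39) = 67.39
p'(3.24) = -134.79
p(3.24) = -188.68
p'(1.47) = -49.37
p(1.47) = -31.25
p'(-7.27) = -178.72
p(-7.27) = 297.84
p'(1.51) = -50.88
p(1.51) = -33.26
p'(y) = -6*y^2 - 20*y - 7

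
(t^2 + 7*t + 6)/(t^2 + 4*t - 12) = (t + 1)/(t - 2)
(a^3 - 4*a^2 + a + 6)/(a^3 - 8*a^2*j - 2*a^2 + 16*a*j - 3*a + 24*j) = (a - 2)/(a - 8*j)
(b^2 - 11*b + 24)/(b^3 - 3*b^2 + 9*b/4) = 4*(b^2 - 11*b + 24)/(b*(4*b^2 - 12*b + 9))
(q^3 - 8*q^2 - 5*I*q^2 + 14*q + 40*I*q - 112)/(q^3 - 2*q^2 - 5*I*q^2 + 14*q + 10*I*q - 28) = (q - 8)/(q - 2)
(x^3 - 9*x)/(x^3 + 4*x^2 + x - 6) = x*(x - 3)/(x^2 + x - 2)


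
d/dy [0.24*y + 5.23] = 0.240000000000000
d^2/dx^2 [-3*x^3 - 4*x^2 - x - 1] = -18*x - 8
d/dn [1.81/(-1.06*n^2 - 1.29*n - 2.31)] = (3.8372*n + 2.3349)/(1.06*n^2 + 1.29*n + 2.31)^2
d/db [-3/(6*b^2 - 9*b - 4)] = 9*(4*b - 3)/(-6*b^2 + 9*b + 4)^2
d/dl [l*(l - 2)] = 2*l - 2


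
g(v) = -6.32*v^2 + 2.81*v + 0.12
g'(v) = 2.81 - 12.64*v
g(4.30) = -104.65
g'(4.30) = -51.54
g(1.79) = -15.10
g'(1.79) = -19.82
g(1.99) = -19.32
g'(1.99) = -22.34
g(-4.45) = -137.54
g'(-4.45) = 59.06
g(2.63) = -36.20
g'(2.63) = -30.43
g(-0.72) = -5.18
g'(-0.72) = 11.91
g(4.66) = -124.03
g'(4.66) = -56.09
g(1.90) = -17.36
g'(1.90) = -21.21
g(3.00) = -48.33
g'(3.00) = -35.11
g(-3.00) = -65.19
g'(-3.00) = 40.73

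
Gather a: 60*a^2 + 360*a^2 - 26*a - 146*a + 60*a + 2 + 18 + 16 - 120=420*a^2 - 112*a - 84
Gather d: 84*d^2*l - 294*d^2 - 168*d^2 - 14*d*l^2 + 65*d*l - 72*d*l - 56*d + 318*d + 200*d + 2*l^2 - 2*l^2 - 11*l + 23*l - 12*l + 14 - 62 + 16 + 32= d^2*(84*l - 462) + d*(-14*l^2 - 7*l + 462)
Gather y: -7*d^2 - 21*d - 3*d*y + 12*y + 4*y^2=-7*d^2 - 21*d + 4*y^2 + y*(12 - 3*d)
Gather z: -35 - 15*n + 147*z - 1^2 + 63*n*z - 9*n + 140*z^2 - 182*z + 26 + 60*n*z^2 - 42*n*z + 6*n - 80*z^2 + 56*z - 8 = -18*n + z^2*(60*n + 60) + z*(21*n + 21) - 18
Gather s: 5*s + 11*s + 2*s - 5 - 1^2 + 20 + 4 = 18*s + 18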